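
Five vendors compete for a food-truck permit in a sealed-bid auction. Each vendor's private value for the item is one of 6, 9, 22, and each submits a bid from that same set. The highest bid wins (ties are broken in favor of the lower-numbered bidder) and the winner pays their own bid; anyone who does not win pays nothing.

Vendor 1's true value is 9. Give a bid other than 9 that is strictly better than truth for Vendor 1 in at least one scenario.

Suppose Vendor 2 bids 6, Vendor 3 bids 6, Vendor 4 bids 6 and Vendor 5 bids 6.
Bid 9: wins, pays 9, utility 9 - 9 = 0.
Bid 6: wins, pays 6, utility 9 - 6 = 3.
So bidding 6 beats truth here (3 > 0).

6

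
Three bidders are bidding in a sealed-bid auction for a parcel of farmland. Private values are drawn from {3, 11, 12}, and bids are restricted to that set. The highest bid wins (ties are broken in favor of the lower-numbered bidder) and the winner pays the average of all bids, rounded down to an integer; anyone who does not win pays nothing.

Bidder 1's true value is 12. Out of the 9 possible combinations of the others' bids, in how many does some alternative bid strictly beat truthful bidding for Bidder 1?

Others bid (3, 3): truth gives 6; bid 3 gives 9 > 6. Violating.
Others bid (3, 11): truth gives 4; no alternative beats it.
Others bid (3, 12): truth gives 3; no alternative beats it.
(Checking all 9 profiles: 1 has a profitable deviation, 8 do not.)

1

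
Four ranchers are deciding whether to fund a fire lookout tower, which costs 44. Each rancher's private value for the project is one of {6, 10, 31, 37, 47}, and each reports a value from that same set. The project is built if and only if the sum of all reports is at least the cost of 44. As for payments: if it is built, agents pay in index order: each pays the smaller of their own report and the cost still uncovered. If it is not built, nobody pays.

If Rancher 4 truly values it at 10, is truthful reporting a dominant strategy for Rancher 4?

Yes

Check each profile of the others' reports and compare truth against every alternative report.
Others report (6, 6, 37): truth gives 10, best alternative gives 10.
Others report (6, 6, 47): truth gives 10, best alternative gives 10.
Others report (6, 10, 31): truth gives 10, best alternative gives 10.
Others report (6, 10, 37): truth gives 10, best alternative gives 10.
Others report (6, 10, 47): truth gives 10, best alternative gives 10.
Others report (6, 31, 10): truth gives 10, best alternative gives 10.
(Remaining 119 profiles checked similarly; truth is weakly best in each.)
In every case the truthful report is at least as good as any alternative, so it is a dominant strategy.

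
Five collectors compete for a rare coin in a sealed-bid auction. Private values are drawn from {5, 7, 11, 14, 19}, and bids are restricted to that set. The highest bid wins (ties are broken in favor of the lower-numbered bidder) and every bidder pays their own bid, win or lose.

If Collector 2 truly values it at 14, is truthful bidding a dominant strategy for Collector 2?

Consider the case where Collector 1 bids 5, Collector 3 bids 5, Collector 4 bids 5 and Collector 5 bids 5.
Truthful bid 14: wins, pays 14, utility 14 - 14 = 0.
Bid 7 instead: wins, pays 7, utility 14 - 7 = 7.
Since 7 > 0, bidding 7 is strictly better here, so truthful bidding is not dominant.

No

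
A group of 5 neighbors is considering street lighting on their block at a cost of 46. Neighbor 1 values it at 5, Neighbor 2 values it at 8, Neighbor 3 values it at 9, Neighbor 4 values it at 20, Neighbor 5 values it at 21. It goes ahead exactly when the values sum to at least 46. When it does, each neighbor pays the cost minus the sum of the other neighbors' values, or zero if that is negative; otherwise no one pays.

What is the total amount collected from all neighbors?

7

Total value 63 ≥ cost 46, so it is built.
Neighbor 1: others sum to 58; max(0, 46 - 58) = 0.
Neighbor 2: others sum to 55; max(0, 46 - 55) = 0.
Neighbor 3: others sum to 54; max(0, 46 - 54) = 0.
Neighbor 4: others sum to 43; max(0, 46 - 43) = 3.
Neighbor 5: others sum to 42; max(0, 46 - 42) = 4.
Total collected = 0 + 0 + 0 + 3 + 4 = 7.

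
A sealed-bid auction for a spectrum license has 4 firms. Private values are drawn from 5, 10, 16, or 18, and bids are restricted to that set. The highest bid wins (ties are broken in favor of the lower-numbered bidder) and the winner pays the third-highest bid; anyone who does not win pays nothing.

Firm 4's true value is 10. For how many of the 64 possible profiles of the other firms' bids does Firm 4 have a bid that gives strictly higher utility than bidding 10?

6

Others bid (5, 5, 10): truth gives 0; bid 16 gives 5 > 0. Violating.
Others bid (5, 5, 16): truth gives 0; bid 18 gives 5 > 0. Violating.
Others bid (5, 10, 5): truth gives 0; bid 16 gives 5 > 0. Violating.
Others bid (5, 16, 5): truth gives 0; bid 18 gives 5 > 0. Violating.
Others bid (5, 5, 5): truth gives 5; no alternative beats it.
Others bid (5, 5, 18): truth gives 0; no alternative beats it.
(Checking all 64 profiles: 6 have a profitable deviation, 58 do not.)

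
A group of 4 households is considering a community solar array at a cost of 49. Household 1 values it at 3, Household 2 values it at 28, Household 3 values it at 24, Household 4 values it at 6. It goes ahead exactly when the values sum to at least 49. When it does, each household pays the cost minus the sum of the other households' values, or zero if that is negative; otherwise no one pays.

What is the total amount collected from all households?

28

Total value 61 ≥ cost 49, so it is built.
Household 1: others sum to 58; max(0, 49 - 58) = 0.
Household 2: others sum to 33; max(0, 49 - 33) = 16.
Household 3: others sum to 37; max(0, 49 - 37) = 12.
Household 4: others sum to 55; max(0, 49 - 55) = 0.
Total collected = 0 + 16 + 12 + 0 = 28.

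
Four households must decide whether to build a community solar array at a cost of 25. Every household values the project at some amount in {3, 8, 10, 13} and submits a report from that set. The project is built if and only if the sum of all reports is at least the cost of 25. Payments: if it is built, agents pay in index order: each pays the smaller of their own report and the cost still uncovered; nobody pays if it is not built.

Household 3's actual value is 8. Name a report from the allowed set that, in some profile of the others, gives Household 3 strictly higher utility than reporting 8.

Suppose Household 1 reports 3, Household 2 reports 8 and Household 4 reports 13.
Report 8: project built, pays 8, utility 8 - 8 = 0.
Report 3: project built, pays 3, utility 8 - 3 = 5.
So reporting 3 beats truth here (5 > 0).

3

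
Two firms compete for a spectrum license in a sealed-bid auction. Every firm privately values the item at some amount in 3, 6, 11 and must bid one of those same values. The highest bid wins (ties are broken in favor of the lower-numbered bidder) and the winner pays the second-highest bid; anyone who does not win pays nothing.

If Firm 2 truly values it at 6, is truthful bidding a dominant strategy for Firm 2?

Yes

Check each profile of the others' bids and compare truth against every alternative bid.
Others bid (3): truth gives 3, best alternative gives 3.
Others bid (6): truth gives 0, best alternative gives 0.
Others bid (11): truth gives 0, best alternative gives 0.
In every case the truthful bid is at least as good as any alternative, so it is a dominant strategy.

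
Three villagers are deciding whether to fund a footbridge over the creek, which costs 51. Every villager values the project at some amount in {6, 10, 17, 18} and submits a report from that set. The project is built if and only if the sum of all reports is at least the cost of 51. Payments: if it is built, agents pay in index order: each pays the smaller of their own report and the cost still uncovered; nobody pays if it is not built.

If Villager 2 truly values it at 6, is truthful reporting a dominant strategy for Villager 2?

Check each profile of the others' reports and compare truth against every alternative report.
Others report (6, 6): truth gives 0, best alternative gives 0.
Others report (6, 10): truth gives 0, best alternative gives 0.
Others report (6, 17): truth gives 0, best alternative gives 0.
Others report (6, 18): truth gives 0, best alternative gives 0.
Others report (10, 6): truth gives 0, best alternative gives 0.
Others report (10, 10): truth gives 0, best alternative gives 0.
(Remaining 10 profiles checked similarly; truth is weakly best in each.)
In every case the truthful report is at least as good as any alternative, so it is a dominant strategy.

Yes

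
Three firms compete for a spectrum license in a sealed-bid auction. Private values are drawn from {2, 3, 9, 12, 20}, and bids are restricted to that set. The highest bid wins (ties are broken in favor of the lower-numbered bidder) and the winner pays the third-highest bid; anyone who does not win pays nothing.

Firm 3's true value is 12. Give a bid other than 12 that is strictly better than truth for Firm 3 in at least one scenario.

20

Suppose Firm 1 bids 2 and Firm 2 bids 12.
Bid 12: loses, pays 0, utility 0.
Bid 20: wins, pays 2, utility 12 - 2 = 10.
So bidding 20 beats truth here (10 > 0).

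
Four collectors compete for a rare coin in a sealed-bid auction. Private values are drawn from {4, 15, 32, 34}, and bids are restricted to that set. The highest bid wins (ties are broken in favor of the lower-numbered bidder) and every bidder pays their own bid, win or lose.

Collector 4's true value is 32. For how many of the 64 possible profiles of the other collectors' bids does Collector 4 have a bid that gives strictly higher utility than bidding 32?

57

Others bid (4, 4, 4): truth gives 0; bid 15 gives 17 > 0. Violating.
Others bid (4, 4, 32): truth gives -32; bid 34 gives -2 > -32. Violating.
Others bid (4, 4, 34): truth gives -32; bid 4 gives -4 > -32. Violating.
Others bid (4, 15, 32): truth gives -32; bid 34 gives -2 > -32. Violating.
Others bid (4, 4, 15): truth gives 0; no alternative beats it.
Others bid (4, 15, 4): truth gives 0; no alternative beats it.
(Checking all 64 profiles: 57 have a profitable deviation, 7 do not.)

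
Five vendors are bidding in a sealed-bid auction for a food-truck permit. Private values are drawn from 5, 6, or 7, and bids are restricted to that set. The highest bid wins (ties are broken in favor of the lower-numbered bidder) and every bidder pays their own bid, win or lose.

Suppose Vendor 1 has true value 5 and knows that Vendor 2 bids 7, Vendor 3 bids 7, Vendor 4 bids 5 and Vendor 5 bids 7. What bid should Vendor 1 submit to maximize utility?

Bid 5: loses but pays 5, utility -5.
Bid 6: loses but pays 6, utility -6.
Bid 7: wins, pays 7, utility 5 - 7 = -2.
The best choice is 7 with utility -2.

7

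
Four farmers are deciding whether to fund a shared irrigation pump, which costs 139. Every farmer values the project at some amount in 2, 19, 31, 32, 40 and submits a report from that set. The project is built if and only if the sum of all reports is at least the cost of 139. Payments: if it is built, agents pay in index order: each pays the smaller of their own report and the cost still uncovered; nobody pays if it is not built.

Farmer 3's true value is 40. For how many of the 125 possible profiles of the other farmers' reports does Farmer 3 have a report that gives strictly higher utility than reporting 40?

Others report (31, 40, 40): truth gives 0; report 31 gives 9 > 0. Violating.
Others report (32, 40, 40): truth gives 0; report 31 gives 9 > 0. Violating.
Others report (40, 31, 40): truth gives 0; report 31 gives 9 > 0. Violating.
Others report (40, 32, 40): truth gives 0; report 31 gives 9 > 0. Violating.
Others report (2, 2, 2): truth gives 0; no alternative beats it.
Others report (2, 2, 19): truth gives 0; no alternative beats it.
(Checking all 125 profiles: 7 have a profitable deviation, 118 do not.)

7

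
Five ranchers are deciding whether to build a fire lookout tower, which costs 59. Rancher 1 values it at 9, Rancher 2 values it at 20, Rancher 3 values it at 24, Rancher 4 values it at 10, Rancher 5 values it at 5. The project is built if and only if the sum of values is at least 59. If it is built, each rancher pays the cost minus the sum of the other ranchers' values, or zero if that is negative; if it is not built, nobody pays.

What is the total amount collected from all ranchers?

27

Total value 68 ≥ cost 59, so it is built.
Rancher 1: others sum to 59; max(0, 59 - 59) = 0.
Rancher 2: others sum to 48; max(0, 59 - 48) = 11.
Rancher 3: others sum to 44; max(0, 59 - 44) = 15.
Rancher 4: others sum to 58; max(0, 59 - 58) = 1.
Rancher 5: others sum to 63; max(0, 59 - 63) = 0.
Total collected = 0 + 11 + 15 + 1 + 0 = 27.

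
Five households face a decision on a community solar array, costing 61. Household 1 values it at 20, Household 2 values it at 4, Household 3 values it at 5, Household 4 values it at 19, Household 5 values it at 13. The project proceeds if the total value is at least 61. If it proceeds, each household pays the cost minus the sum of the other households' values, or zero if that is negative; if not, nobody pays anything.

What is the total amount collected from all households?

Total value 61 ≥ cost 61, so it is built.
Household 1: others sum to 41; max(0, 61 - 41) = 20.
Household 2: others sum to 57; max(0, 61 - 57) = 4.
Household 3: others sum to 56; max(0, 61 - 56) = 5.
Household 4: others sum to 42; max(0, 61 - 42) = 19.
Household 5: others sum to 48; max(0, 61 - 48) = 13.
Total collected = 20 + 4 + 5 + 19 + 13 = 61.

61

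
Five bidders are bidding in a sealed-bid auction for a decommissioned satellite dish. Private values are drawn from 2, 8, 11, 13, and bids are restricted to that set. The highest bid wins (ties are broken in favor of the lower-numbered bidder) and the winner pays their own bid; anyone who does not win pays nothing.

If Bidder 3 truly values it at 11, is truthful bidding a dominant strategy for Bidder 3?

Consider the case where Bidder 1 bids 2, Bidder 2 bids 2, Bidder 4 bids 2 and Bidder 5 bids 2.
Truthful bid 11: wins, pays 11, utility 11 - 11 = 0.
Bid 8 instead: wins, pays 8, utility 11 - 8 = 3.
Since 3 > 0, bidding 8 is strictly better here, so truthful bidding is not dominant.

No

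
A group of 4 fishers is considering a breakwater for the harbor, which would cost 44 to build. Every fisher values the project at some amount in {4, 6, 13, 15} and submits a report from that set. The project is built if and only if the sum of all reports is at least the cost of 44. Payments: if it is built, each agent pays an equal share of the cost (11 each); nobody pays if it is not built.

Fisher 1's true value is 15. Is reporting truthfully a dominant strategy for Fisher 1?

Yes

Check each profile of the others' reports and compare truth against every alternative report.
Others report (4, 13, 13): truth gives 4, best alternative gives 0.
Others report (13, 4, 13): truth gives 4, best alternative gives 0.
Others report (13, 13, 4): truth gives 4, best alternative gives 0.
Others report (4, 13, 15): truth gives 4, best alternative gives 4.
Others report (4, 15, 13): truth gives 4, best alternative gives 4.
Others report (4, 15, 15): truth gives 4, best alternative gives 4.
(Remaining 58 profiles checked similarly; truth is weakly best in each.)
In every case the truthful report is at least as good as any alternative, so it is a dominant strategy.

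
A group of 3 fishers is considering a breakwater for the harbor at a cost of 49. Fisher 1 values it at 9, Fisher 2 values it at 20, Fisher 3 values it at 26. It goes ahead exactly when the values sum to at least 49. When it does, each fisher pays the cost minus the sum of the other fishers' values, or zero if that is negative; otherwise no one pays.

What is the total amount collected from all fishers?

37

Total value 55 ≥ cost 49, so it is built.
Fisher 1: others sum to 46; max(0, 49 - 46) = 3.
Fisher 2: others sum to 35; max(0, 49 - 35) = 14.
Fisher 3: others sum to 29; max(0, 49 - 29) = 20.
Total collected = 3 + 14 + 20 = 37.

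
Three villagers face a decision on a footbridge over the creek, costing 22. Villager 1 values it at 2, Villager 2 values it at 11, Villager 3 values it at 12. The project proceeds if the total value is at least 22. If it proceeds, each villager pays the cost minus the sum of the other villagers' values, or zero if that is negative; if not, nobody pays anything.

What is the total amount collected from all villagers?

Total value 25 ≥ cost 22, so it is built.
Villager 1: others sum to 23; max(0, 22 - 23) = 0.
Villager 2: others sum to 14; max(0, 22 - 14) = 8.
Villager 3: others sum to 13; max(0, 22 - 13) = 9.
Total collected = 0 + 8 + 9 = 17.

17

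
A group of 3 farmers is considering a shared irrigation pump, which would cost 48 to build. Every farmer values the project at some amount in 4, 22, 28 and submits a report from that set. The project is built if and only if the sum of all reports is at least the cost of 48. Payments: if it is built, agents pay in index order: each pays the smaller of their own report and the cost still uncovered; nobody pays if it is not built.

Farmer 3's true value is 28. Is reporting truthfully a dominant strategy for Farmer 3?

Yes

Check each profile of the others' reports and compare truth against every alternative report.
Others report (22, 28): truth gives 28, best alternative gives 28.
Others report (28, 22): truth gives 28, best alternative gives 28.
Others report (28, 28): truth gives 28, best alternative gives 28.
Others report (22, 22): truth gives 24, best alternative gives 24.
Others report (4, 28): truth gives 12, best alternative gives 12.
Others report (28, 4): truth gives 12, best alternative gives 12.
(Remaining 3 profiles checked similarly; truth is weakly best in each.)
In every case the truthful report is at least as good as any alternative, so it is a dominant strategy.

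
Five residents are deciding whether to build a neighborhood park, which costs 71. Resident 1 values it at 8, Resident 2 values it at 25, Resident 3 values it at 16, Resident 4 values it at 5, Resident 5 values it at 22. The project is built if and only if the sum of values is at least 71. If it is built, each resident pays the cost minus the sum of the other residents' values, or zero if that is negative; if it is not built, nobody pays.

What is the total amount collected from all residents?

Total value 76 ≥ cost 71, so it is built.
Resident 1: others sum to 68; max(0, 71 - 68) = 3.
Resident 2: others sum to 51; max(0, 71 - 51) = 20.
Resident 3: others sum to 60; max(0, 71 - 60) = 11.
Resident 4: others sum to 71; max(0, 71 - 71) = 0.
Resident 5: others sum to 54; max(0, 71 - 54) = 17.
Total collected = 3 + 20 + 11 + 0 + 17 = 51.

51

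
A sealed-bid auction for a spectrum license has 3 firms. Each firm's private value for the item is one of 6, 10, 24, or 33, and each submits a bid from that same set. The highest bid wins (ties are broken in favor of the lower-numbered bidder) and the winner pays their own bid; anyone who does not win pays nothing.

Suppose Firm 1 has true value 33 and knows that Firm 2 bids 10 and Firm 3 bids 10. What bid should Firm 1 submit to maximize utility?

Bid 6: loses, pays 0, utility 0.
Bid 10: wins, pays 10, utility 33 - 10 = 23.
Bid 24: wins, pays 24, utility 33 - 24 = 9.
Bid 33: wins, pays 33, utility 33 - 33 = 0.
The best choice is 10 with utility 23.

10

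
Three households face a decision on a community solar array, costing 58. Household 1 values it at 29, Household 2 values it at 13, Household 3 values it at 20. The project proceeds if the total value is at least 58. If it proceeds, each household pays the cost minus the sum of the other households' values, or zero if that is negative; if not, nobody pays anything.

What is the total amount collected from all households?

Total value 62 ≥ cost 58, so it is built.
Household 1: others sum to 33; max(0, 58 - 33) = 25.
Household 2: others sum to 49; max(0, 58 - 49) = 9.
Household 3: others sum to 42; max(0, 58 - 42) = 16.
Total collected = 25 + 9 + 16 = 50.

50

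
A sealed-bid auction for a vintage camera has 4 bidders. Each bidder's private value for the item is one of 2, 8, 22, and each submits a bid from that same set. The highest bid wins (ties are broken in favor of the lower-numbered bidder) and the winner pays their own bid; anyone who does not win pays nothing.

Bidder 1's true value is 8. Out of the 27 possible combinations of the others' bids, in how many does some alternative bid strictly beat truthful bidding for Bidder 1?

1

Others bid (2, 2, 2): truth gives 0; bid 2 gives 6 > 0. Violating.
Others bid (2, 2, 8): truth gives 0; no alternative beats it.
Others bid (2, 2, 22): truth gives 0; no alternative beats it.
(Checking all 27 profiles: 1 has a profitable deviation, 26 do not.)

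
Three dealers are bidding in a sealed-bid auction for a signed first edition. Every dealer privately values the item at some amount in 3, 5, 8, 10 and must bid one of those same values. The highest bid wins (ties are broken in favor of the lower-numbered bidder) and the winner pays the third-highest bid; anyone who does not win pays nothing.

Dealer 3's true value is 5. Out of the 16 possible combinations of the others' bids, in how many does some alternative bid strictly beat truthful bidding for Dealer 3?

4

Others bid (3, 5): truth gives 0; bid 8 gives 2 > 0. Violating.
Others bid (3, 8): truth gives 0; bid 10 gives 2 > 0. Violating.
Others bid (5, 3): truth gives 0; bid 8 gives 2 > 0. Violating.
Others bid (8, 3): truth gives 0; bid 10 gives 2 > 0. Violating.
Others bid (3, 3): truth gives 2; no alternative beats it.
Others bid (3, 10): truth gives 0; no alternative beats it.
(Checking all 16 profiles: 4 have a profitable deviation, 12 do not.)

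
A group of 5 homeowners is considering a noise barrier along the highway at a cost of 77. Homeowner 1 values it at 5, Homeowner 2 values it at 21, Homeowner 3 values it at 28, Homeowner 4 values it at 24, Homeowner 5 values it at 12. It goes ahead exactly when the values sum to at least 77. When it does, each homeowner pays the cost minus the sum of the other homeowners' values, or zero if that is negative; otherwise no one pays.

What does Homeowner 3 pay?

Total value 90 ≥ cost 77, so the project is built.
The other homeowners' values sum to 62.
Cost minus that sum is 77 - 62 = 15.

15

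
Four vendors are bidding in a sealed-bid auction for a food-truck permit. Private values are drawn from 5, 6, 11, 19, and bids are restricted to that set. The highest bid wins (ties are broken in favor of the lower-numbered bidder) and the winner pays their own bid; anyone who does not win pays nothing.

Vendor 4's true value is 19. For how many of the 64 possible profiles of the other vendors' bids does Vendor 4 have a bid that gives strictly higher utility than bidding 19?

Others bid (5, 5, 5): truth gives 0; bid 6 gives 13 > 0. Violating.
Others bid (5, 5, 6): truth gives 0; bid 11 gives 8 > 0. Violating.
Others bid (5, 6, 5): truth gives 0; bid 11 gives 8 > 0. Violating.
Others bid (5, 6, 6): truth gives 0; bid 11 gives 8 > 0. Violating.
Others bid (5, 5, 11): truth gives 0; no alternative beats it.
Others bid (5, 5, 19): truth gives 0; no alternative beats it.
(Checking all 64 profiles: 8 have a profitable deviation, 56 do not.)

8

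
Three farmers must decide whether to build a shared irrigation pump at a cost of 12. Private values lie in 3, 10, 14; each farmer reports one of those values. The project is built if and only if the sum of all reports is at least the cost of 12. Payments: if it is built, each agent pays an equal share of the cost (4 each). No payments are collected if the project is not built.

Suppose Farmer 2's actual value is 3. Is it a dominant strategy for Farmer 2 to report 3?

Check each profile of the others' reports and compare truth against every alternative report.
Others report (3, 3): truth gives 0, best alternative gives -1.
Others report (3, 10): truth gives -1, best alternative gives -1.
Others report (3, 14): truth gives -1, best alternative gives -1.
Others report (10, 3): truth gives -1, best alternative gives -1.
Others report (10, 10): truth gives -1, best alternative gives -1.
Others report (10, 14): truth gives -1, best alternative gives -1.
(Remaining 3 profiles checked similarly; truth is weakly best in each.)
In every case the truthful report is at least as good as any alternative, so it is a dominant strategy.

Yes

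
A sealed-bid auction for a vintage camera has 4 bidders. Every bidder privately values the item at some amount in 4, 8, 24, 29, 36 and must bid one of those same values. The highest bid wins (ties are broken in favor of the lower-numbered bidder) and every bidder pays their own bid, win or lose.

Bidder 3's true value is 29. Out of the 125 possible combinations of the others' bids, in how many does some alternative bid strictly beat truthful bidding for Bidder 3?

101

Others bid (4, 4, 4): truth gives 0; bid 8 gives 21 > 0. Violating.
Others bid (4, 4, 8): truth gives 0; bid 8 gives 21 > 0. Violating.
Others bid (4, 4, 24): truth gives 0; bid 24 gives 5 > 0. Violating.
Others bid (4, 4, 36): truth gives -29; bid 4 gives -4 > -29. Violating.
Others bid (4, 4, 29): truth gives 0; no alternative beats it.
Others bid (4, 8, 29): truth gives 0; no alternative beats it.
(Checking all 125 profiles: 101 have a profitable deviation, 24 do not.)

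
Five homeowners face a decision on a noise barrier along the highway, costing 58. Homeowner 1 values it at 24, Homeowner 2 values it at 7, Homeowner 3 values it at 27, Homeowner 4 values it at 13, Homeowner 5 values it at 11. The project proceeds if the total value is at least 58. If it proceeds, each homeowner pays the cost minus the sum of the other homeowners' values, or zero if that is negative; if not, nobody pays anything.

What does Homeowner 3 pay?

3

Total value 82 ≥ cost 58, so the project is built.
The other homeowners' values sum to 55.
Cost minus that sum is 58 - 55 = 3.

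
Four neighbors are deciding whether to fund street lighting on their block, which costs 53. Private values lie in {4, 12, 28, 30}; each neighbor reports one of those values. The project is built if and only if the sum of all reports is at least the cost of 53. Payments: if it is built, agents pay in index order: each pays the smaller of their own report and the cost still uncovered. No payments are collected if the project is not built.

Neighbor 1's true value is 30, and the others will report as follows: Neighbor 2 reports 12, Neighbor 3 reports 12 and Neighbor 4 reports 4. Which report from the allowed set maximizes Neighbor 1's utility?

Report 4: project not built, utility 0.
Report 12: project not built, utility 0.
Report 28: project built, pays 28, utility 30 - 28 = 2.
Report 30: project built, pays 30, utility 30 - 30 = 0.
The best choice is 28 with utility 2.

28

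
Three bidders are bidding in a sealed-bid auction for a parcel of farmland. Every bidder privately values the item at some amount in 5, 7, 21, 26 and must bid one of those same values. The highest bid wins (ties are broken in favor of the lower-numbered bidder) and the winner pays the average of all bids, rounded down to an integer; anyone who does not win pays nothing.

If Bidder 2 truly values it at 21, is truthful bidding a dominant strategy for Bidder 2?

No

Consider the case where Bidder 1 bids 5 and Bidder 3 bids 5.
Truthful bid 21: wins, pays 10, utility 21 - 10 = 11.
Bid 7 instead: wins, pays 5, utility 21 - 5 = 16.
Since 16 > 11, bidding 7 is strictly better here, so truthful bidding is not dominant.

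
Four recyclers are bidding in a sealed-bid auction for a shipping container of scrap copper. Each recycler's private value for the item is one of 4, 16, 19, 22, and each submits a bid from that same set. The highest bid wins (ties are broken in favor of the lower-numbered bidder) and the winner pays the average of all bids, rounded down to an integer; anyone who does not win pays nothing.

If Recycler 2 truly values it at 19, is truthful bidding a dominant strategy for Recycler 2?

No

Consider the case where Recycler 1 bids 4, Recycler 3 bids 4 and Recycler 4 bids 22.
Truthful bid 19: loses, pays 0, utility 0.
Bid 22 instead: wins, pays 13, utility 19 - 13 = 6.
Since 6 > 0, bidding 22 is strictly better here, so truthful bidding is not dominant.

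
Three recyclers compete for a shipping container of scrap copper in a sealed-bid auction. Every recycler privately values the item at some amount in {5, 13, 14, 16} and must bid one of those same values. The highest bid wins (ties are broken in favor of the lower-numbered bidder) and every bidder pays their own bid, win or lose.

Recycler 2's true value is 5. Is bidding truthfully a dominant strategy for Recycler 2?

Yes

Check each profile of the others' bids and compare truth against every alternative bid.
Others bid (16, 5): truth gives -5, best alternative gives -13.
Others bid (16, 13): truth gives -5, best alternative gives -13.
Others bid (16, 14): truth gives -5, best alternative gives -13.
Others bid (16, 16): truth gives -5, best alternative gives -13.
Others bid (5, 16): truth gives -5, best alternative gives -11.
Others bid (13, 16): truth gives -5, best alternative gives -11.
(Remaining 10 profiles checked similarly; truth is weakly best in each.)
In every case the truthful bid is at least as good as any alternative, so it is a dominant strategy.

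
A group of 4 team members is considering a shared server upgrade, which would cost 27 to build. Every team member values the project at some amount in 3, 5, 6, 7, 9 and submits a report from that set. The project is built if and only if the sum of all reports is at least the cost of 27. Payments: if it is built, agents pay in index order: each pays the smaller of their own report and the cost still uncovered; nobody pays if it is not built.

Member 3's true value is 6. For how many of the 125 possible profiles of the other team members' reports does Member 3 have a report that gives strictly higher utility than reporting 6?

Others report (5, 9, 9): truth gives 0; report 5 gives 1 > 0. Violating.
Others report (6, 7, 9): truth gives 0; report 5 gives 1 > 0. Violating.
Others report (6, 9, 7): truth gives 0; report 5 gives 1 > 0. Violating.
Others report (6, 9, 9): truth gives 0; report 3 gives 3 > 0. Violating.
Others report (3, 3, 3): truth gives 0; no alternative beats it.
Others report (3, 3, 5): truth gives 0; no alternative beats it.
(Checking all 125 profiles: 19 have a profitable deviation, 106 do not.)

19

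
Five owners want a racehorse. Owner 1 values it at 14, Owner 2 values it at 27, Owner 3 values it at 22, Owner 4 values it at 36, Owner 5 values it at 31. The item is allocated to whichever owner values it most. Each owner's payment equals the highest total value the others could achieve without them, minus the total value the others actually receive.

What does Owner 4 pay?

Owner 4 has the highest value and receives the item.
Without Owner 4, the item would go to the next-highest value, 31, so the others could achieve 31.
With Owner 4 present and winning, the others receive nothing, so their total is 0.
Payment = 31 - 0 = 31.

31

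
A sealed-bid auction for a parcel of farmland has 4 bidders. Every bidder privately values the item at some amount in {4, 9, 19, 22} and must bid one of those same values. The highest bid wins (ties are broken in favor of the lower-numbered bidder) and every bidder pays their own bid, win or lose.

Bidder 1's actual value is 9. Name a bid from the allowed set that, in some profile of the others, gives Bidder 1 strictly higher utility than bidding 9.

Suppose Bidder 2 bids 4, Bidder 3 bids 4 and Bidder 4 bids 4.
Bid 9: wins, pays 9, utility 9 - 9 = 0.
Bid 4: wins, pays 4, utility 9 - 4 = 5.
So bidding 4 beats truth here (5 > 0).

4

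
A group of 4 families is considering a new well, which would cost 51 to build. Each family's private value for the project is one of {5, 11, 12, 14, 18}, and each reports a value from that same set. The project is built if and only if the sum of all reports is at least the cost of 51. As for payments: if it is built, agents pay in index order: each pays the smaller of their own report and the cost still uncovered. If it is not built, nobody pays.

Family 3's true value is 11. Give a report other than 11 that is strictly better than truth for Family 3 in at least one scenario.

5

Suppose Family 1 reports 11, Family 2 reports 18 and Family 4 reports 18.
Report 11: project built, pays 11, utility 11 - 11 = 0.
Report 5: project built, pays 5, utility 11 - 5 = 6.
So reporting 5 beats truth here (6 > 0).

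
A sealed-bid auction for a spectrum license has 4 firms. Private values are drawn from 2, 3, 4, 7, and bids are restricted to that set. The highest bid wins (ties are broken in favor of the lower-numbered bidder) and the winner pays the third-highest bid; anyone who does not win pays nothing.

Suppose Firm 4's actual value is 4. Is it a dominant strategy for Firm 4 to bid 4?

No

Consider the case where Firm 1 bids 2, Firm 2 bids 2 and Firm 3 bids 4.
Truthful bid 4: loses, pays 0, utility 0.
Bid 7 instead: wins, pays 2, utility 4 - 2 = 2.
Since 2 > 0, bidding 7 is strictly better here, so truthful bidding is not dominant.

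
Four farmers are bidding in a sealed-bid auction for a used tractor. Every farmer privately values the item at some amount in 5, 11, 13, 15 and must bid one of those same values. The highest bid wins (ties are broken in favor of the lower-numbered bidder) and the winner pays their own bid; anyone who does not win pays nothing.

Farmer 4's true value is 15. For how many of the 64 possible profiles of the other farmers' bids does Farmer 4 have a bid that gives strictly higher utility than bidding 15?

Others bid (5, 5, 5): truth gives 0; bid 11 gives 4 > 0. Violating.
Others bid (5, 5, 11): truth gives 0; bid 13 gives 2 > 0. Violating.
Others bid (5, 11, 5): truth gives 0; bid 13 gives 2 > 0. Violating.
Others bid (5, 11, 11): truth gives 0; bid 13 gives 2 > 0. Violating.
Others bid (5, 5, 13): truth gives 0; no alternative beats it.
Others bid (5, 5, 15): truth gives 0; no alternative beats it.
(Checking all 64 profiles: 8 have a profitable deviation, 56 do not.)

8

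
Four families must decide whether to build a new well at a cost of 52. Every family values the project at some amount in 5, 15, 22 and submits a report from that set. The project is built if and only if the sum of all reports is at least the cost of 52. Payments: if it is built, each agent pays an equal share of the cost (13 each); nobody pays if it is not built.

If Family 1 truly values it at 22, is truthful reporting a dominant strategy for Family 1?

Yes

Check each profile of the others' reports and compare truth against every alternative report.
Others report (5, 5, 22): truth gives 9, best alternative gives 0.
Others report (5, 15, 15): truth gives 9, best alternative gives 0.
Others report (5, 22, 5): truth gives 9, best alternative gives 0.
Others report (15, 5, 15): truth gives 9, best alternative gives 0.
Others report (15, 15, 5): truth gives 9, best alternative gives 0.
Others report (22, 5, 5): truth gives 9, best alternative gives 0.
(Remaining 21 profiles checked similarly; truth is weakly best in each.)
In every case the truthful report is at least as good as any alternative, so it is a dominant strategy.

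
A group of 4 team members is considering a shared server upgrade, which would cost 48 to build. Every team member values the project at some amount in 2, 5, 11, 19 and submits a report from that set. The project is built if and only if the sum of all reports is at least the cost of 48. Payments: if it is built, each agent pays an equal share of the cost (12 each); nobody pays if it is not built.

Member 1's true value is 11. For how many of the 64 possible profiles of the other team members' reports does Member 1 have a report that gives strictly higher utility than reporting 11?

Others report (2, 19, 19): truth gives -1; report 2 gives 0 > -1. Violating.
Others report (5, 19, 19): truth gives -1; report 2 gives 0 > -1. Violating.
Others report (11, 11, 19): truth gives -1; report 2 gives 0 > -1. Violating.
Others report (11, 19, 11): truth gives -1; report 2 gives 0 > -1. Violating.
Others report (2, 2, 2): truth gives 0; no alternative beats it.
Others report (2, 2, 5): truth gives 0; no alternative beats it.
(Checking all 64 profiles: 9 have a profitable deviation, 55 do not.)

9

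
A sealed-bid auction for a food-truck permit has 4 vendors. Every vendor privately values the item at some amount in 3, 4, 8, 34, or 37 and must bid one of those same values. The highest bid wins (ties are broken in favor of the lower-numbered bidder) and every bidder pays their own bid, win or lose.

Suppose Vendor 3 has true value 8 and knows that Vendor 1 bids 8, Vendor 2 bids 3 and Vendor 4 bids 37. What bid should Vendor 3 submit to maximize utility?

Bid 3: loses but pays 3, utility -3.
Bid 4: loses but pays 4, utility -4.
Bid 8: loses but pays 8, utility -8.
Bid 34: loses but pays 34, utility -34.
Bid 37: wins, pays 37, utility 8 - 37 = -29.
The best choice is 3 with utility -3.

3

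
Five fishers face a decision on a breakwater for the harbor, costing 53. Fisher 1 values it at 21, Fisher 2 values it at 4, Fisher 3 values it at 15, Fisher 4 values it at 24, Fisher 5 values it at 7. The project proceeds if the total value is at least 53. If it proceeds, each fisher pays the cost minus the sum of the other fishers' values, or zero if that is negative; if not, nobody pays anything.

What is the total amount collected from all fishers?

9

Total value 71 ≥ cost 53, so it is built.
Fisher 1: others sum to 50; max(0, 53 - 50) = 3.
Fisher 2: others sum to 67; max(0, 53 - 67) = 0.
Fisher 3: others sum to 56; max(0, 53 - 56) = 0.
Fisher 4: others sum to 47; max(0, 53 - 47) = 6.
Fisher 5: others sum to 64; max(0, 53 - 64) = 0.
Total collected = 3 + 0 + 0 + 6 + 0 = 9.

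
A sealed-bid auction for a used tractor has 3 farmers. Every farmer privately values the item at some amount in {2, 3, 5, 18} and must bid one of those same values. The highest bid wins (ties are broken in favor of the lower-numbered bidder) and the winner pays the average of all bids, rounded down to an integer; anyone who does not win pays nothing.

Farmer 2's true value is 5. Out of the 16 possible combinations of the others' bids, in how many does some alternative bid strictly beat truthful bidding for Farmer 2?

2

Others bid (2, 2): truth gives 2; bid 3 gives 3 > 2. Violating.
Others bid (2, 3): truth gives 2; bid 3 gives 3 > 2. Violating.
Others bid (2, 5): truth gives 1; no alternative beats it.
Others bid (2, 18): truth gives 0; no alternative beats it.
(Checking all 16 profiles: 2 have a profitable deviation, 14 do not.)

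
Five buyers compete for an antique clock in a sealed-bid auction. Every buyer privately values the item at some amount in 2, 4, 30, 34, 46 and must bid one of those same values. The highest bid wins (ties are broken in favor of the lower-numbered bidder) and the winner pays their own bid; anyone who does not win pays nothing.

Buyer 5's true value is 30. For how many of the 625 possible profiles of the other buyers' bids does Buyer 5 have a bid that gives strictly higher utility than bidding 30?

1

Others bid (2, 2, 2, 2): truth gives 0; bid 4 gives 26 > 0. Violating.
Others bid (2, 2, 2, 4): truth gives 0; no alternative beats it.
Others bid (2, 2, 2, 30): truth gives 0; no alternative beats it.
(Checking all 625 profiles: 1 has a profitable deviation, 624 do not.)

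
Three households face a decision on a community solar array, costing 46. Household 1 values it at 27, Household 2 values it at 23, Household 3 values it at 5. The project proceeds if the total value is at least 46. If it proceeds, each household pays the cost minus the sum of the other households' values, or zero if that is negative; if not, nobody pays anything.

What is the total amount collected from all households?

32

Total value 55 ≥ cost 46, so it is built.
Household 1: others sum to 28; max(0, 46 - 28) = 18.
Household 2: others sum to 32; max(0, 46 - 32) = 14.
Household 3: others sum to 50; max(0, 46 - 50) = 0.
Total collected = 18 + 14 + 0 = 32.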